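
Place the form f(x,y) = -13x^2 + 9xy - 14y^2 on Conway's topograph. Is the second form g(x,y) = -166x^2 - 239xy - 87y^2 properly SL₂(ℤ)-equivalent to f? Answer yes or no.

D₁ = -647, D₂ = -647
f is negative-definite; reduce −f:
−f: reduced (well bottom): (13,-9,14) with a≤c, −a<b≤a
flip sign back: reduced form of f is (-13,9,-14)
g is negative-definite; reduce −g:
−g: translate: b→-93 (≡239 mod 332), so (166,239,87)→(166,-93,14)
−g: flip: (166,-93,14)→(14,93,166)
−g: translate: b→9 (≡93 mod 28), so (14,93,166)→(14,9,13)
−g: flip: (14,9,13)→(13,-9,14)
−g: reduced (well bottom): (13,-9,14) with a≤c, −a<b≤a
flip sign back: reduced form of g is (-13,9,-14)
reduced forms (-13, 9, -14) vs (-13, 9, -14) ⇒ equivalent

yes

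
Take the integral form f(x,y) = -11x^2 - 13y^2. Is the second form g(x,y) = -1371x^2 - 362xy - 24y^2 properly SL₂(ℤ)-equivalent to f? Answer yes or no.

D₁ = -572, D₂ = -572
f is negative-definite; reduce −f:
−f: reduced (well bottom): (11,0,13) with a≤c, −a<b≤a
flip sign back: reduced form of f is (-11,0,-13)
g is negative-definite; reduce −g:
−g: flip: (1371,362,24)→(24,-362,1371)
−g: translate: b→22 (≡-362 mod 48), so (24,-362,1371)→(24,22,11)
−g: flip: (24,22,11)→(11,-22,24)
−g: translate: b→0 (≡-22 mod 22), so (11,-22,24)→(11,0,13)
−g: reduced (well bottom): (11,0,13) with a≤c, −a<b≤a
flip sign back: reduced form of g is (-11,0,-13)
reduced forms (-11, 0, -13) vs (-11, 0, -13) ⇒ equivalent

yes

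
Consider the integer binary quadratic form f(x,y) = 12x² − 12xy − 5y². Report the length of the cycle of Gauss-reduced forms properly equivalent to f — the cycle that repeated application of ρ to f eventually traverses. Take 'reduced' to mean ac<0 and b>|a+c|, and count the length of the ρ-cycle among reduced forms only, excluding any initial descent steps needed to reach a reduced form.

D = 384, ⌊√D⌋ = 19
descent: ρ → (-5,12,12)  [lands on river]
river: ρ → (12,12,-5)
river: ρ → (-5,18,3)
river: ρ → (3,18,-5)
ρ-cycle length = 4 (tail of 1 descent step not counted)

4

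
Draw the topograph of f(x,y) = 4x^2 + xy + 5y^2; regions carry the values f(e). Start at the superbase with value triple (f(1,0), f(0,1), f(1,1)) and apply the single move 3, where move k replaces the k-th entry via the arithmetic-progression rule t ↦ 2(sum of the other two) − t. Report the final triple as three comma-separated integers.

start (4,5,10) = (f(1,0),f(0,1),f(1,1))
replace slot 3: 2·(4+5) − 10 = 8 → (4,5,8)

4,5,8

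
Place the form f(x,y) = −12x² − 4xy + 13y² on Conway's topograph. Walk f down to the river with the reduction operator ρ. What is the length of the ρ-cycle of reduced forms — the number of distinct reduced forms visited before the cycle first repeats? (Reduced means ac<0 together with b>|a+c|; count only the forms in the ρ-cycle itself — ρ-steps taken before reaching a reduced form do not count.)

D = 640, ⌊√D⌋ = 25
descent: ρ → (13,4,-12)  [lands on river]
river: ρ → (-12,20,5)
river: ρ → (5,20,-12)
river: ρ → (-12,4,13)
river: ρ → (13,22,-3)
river: ρ → (-3,20,20)
river: ρ → (20,20,-3)
river: ρ → (-3,22,13)
ρ-cycle length = 8 (tail of 1 descent step not counted)

8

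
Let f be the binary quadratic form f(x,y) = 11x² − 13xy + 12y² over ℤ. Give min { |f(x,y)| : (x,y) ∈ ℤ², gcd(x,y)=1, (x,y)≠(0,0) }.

translate: b→9 (≡-13 mod 22), so (11,-13,12)→(11,9,10)
flip: (11,9,10)→(10,-9,11)
reduced (well bottom): (10,-9,11) with a≤c, −a<b≤a
well minimum = a = 10

10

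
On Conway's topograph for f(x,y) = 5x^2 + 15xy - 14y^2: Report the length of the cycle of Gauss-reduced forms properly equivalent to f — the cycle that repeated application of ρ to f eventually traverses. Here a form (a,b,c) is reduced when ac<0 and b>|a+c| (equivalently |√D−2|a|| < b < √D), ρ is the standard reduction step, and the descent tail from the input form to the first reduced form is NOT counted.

D = 505, ⌊√D⌋ = 22
river: ρ → (-14,13,6)
river: ρ → (6,11,-16)
river: ρ → (-16,21,1)
river: ρ → (1,21,-16)
river: ρ → (-16,11,6)
river: ρ → (6,13,-14)
river: ρ → (-14,15,5)
river: ρ → (5,15,-14)
ρ-cycle length = 8 (tail of 0 descent steps not counted)

8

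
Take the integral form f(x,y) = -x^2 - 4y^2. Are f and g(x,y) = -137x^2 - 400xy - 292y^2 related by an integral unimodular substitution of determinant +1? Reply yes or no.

D₁ = -16, D₂ = -16
f is negative-definite; reduce −f:
−f: reduced (well bottom): (1,0,4) with a≤c, −a<b≤a
flip sign back: reduced form of f is (-1,0,-4)
g is negative-definite; reduce −g:
−g: translate: b→126 (≡400 mod 274), so (137,400,292)→(137,126,29)
−g: flip: (137,126,29)→(29,-126,137)
−g: translate: b→-10 (≡-126 mod 58), so (29,-126,137)→(29,-10,1)
−g: flip: (29,-10,1)→(1,10,29)
−g: translate: b→0 (≡10 mod 2), so (1,10,29)→(1,0,4)
−g: reduced (well bottom): (1,0,4) with a≤c, −a<b≤a
flip sign back: reduced form of g is (-1,0,-4)
reduced forms (-1, 0, -4) vs (-1, 0, -4) ⇒ equivalent

yes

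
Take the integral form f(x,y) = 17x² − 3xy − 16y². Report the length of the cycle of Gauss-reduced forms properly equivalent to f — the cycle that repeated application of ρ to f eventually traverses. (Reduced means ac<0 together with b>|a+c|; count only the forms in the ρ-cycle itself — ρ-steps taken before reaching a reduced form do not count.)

D = 1097, ⌊√D⌋ = 33
descent: ρ → (-16,3,17)  [lands on river]
river: ρ → (17,31,-2)
river: ρ → (-2,33,1)
river: ρ → (1,33,-2)
river: ρ → (-2,31,17)
river: ρ → (17,3,-16)
river: ρ → (-16,29,4)
river: ρ → (4,27,-23)
river: ρ → (-23,19,8)
river: ρ → (8,29,-8)
river: ρ → (-8,19,23)
river: ρ → (23,27,-4)
river: ρ → (-4,29,16)
river: ρ → (16,3,-17)
river: ρ → (-17,31,2)
river: ρ → (2,33,-1)
river: ρ → (-1,33,2)
river: ρ → (2,31,-17)
river: ρ → (-17,3,16)
river: ρ → (16,29,-4)
river: ρ → (-4,27,23)
river: ρ → (23,19,-8)
river: ρ → (-8,29,8)
river: ρ → (8,19,-23)
river: ρ → (-23,27,4)
river: ρ → (4,29,-16)
ρ-cycle length = 26 (tail of 1 descent step not counted)

26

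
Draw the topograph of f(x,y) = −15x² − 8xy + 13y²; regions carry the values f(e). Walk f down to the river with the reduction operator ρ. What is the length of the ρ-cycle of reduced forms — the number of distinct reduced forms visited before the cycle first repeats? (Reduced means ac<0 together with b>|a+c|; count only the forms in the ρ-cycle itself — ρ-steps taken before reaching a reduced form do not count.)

D = 844, ⌊√D⌋ = 29
descent: ρ → (13,8,-15)  [lands on river]
river: ρ → (-15,22,6)
river: ρ → (6,26,-7)
river: ρ → (-7,16,21)
river: ρ → (21,26,-2)
river: ρ → (-2,26,21)
river: ρ → (21,16,-7)
river: ρ → (-7,26,6)
river: ρ → (6,22,-15)
river: ρ → (-15,8,13)
river: ρ → (13,18,-10)
river: ρ → (-10,22,9)
river: ρ → (9,14,-18)
river: ρ → (-18,22,5)
river: ρ → (5,28,-3)
river: ρ → (-3,26,14)
river: ρ → (14,2,-15)
river: ρ → (-15,28,1)
river: ρ → (1,28,-15)
river: ρ → (-15,2,14)
river: ρ → (14,26,-3)
river: ρ → (-3,28,5)
river: ρ → (5,22,-18)
river: ρ → (-18,14,9)
river: ρ → (9,22,-10)
river: ρ → (-10,18,13)
ρ-cycle length = 26 (tail of 1 descent step not counted)

26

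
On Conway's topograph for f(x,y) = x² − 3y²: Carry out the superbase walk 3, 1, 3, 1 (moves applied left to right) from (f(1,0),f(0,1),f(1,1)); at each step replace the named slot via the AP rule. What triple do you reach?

start (1,-3,-2) = (f(1,0),f(0,1),f(1,1))
replace slot 3: 2·(1+(-3)) − (-2) = -2 → (1,-3,-2)
replace slot 1: 2·((-3)+(-2)) − 1 = -11 → (-11,-3,-2)
replace slot 3: 2·((-11)+(-3)) − (-2) = -26 → (-11,-3,-26)
replace slot 1: 2·((-3)+(-26)) − (-11) = -47 → (-47,-3,-26)

-47,-3,-26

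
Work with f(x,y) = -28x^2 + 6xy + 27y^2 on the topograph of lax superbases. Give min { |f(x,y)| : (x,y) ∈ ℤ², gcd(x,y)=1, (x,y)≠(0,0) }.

river: ρ → (27,48,-7)
river: ρ → (-7,50,20)
river: ρ → (20,30,-27)
river: ρ → (-27,24,23)
river: ρ → (23,22,-28)
river: ρ → (-28,34,17)
river: ρ → (17,34,-28)
river: ρ → (-28,22,23)
river: ρ → (23,24,-27)
river: ρ → (-27,30,20)
river: ρ → (20,50,-7)
river: ρ → (-7,48,27)
river: ρ → (27,6,-28)
river: ρ → (-28,50,5)
river: ρ → (5,50,-28)
river: ρ → (-28,6,27)
closes: descent 0, river 16
min |a| on river = 5

5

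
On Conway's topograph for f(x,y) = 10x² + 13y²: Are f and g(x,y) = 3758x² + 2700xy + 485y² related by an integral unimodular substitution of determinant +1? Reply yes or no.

D₁ = -520, D₂ = -520
f: reduced (well bottom): (10,0,13) with a≤c, −a<b≤a
g: flip: (3758,2700,485)→(485,-2700,3758)
g: translate: b→210 (≡-2700 mod 970), so (485,-2700,3758)→(485,210,23)
g: flip: (485,210,23)→(23,-210,485)
g: translate: b→20 (≡-210 mod 46), so (23,-210,485)→(23,20,10)
g: flip: (23,20,10)→(10,-20,23)
g: translate: b→0 (≡-20 mod 20), so (10,-20,23)→(10,0,13)
g: reduced (well bottom): (10,0,13) with a≤c, −a<b≤a
reduced forms (10, 0, 13) vs (10, 0, 13) ⇒ equivalent

yes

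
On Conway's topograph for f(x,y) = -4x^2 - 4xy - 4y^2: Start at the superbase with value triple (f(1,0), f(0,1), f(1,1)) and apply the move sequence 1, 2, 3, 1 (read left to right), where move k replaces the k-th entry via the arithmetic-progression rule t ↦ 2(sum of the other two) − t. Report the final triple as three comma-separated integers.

start (-4,-4,-12) = (f(1,0),f(0,1),f(1,1))
replace slot 1: 2·((-4)+(-12)) − (-4) = -28 → (-28,-4,-12)
replace slot 2: 2·((-28)+(-12)) − (-4) = -76 → (-28,-76,-12)
replace slot 3: 2·((-28)+(-76)) − (-12) = -196 → (-28,-76,-196)
replace slot 1: 2·((-76)+(-196)) − (-28) = -516 → (-516,-76,-196)

-516,-76,-196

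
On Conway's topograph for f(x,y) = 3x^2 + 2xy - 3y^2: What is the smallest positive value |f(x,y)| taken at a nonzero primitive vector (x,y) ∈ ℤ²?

river: ρ → (-3,4,2)
river: ρ → (2,4,-3)
river: ρ → (-3,2,3)
river: ρ → (3,4,-2)
river: ρ → (-2,4,3)
river: ρ → (3,2,-3)
closes: descent 0, river 6
min |a| on river = 2

2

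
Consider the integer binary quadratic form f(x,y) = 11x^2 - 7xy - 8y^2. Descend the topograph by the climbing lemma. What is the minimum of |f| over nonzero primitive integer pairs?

descent: ρ → (-8,7,11)  [lands on river]
river: ρ → (11,15,-4)
river: ρ → (-4,17,7)
river: ρ → (7,11,-10)
river: ρ → (-10,9,8)
river: ρ → (8,7,-11)
river: ρ → (-11,15,4)
river: ρ → (4,17,-7)
river: ρ → (-7,11,10)
river: ρ → (10,9,-8)
closes: descent 1, river 10
min |a| on river = 4

4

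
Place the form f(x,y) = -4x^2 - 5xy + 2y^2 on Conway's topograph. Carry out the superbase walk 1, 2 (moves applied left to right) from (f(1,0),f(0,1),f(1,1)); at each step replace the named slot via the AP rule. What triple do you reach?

start (-4,2,-7) = (f(1,0),f(0,1),f(1,1))
replace slot 1: 2·(2+(-7)) − (-4) = -6 → (-6,2,-7)
replace slot 2: 2·((-6)+(-7)) − 2 = -28 → (-6,-28,-7)

-6,-28,-7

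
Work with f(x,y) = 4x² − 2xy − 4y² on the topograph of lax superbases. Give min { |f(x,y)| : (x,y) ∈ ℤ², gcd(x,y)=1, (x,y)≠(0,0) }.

descent: ρ → (-4,2,4)  [lands on river]
river: ρ → (4,6,-2)
river: ρ → (-2,6,4)
river: ρ → (4,2,-4)
river: ρ → (-4,6,2)
river: ρ → (2,6,-4)
closes: descent 1, river 6
min |a| on river = 2

2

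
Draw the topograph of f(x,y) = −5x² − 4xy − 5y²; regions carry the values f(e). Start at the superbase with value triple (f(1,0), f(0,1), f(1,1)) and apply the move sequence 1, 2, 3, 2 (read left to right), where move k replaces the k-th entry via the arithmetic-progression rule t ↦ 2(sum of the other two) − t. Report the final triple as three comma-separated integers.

start (-5,-5,-14) = (f(1,0),f(0,1),f(1,1))
replace slot 1: 2·((-5)+(-14)) − (-5) = -33 → (-33,-5,-14)
replace slot 2: 2·((-33)+(-14)) − (-5) = -89 → (-33,-89,-14)
replace slot 3: 2·((-33)+(-89)) − (-14) = -230 → (-33,-89,-230)
replace slot 2: 2·((-33)+(-230)) − (-89) = -437 → (-33,-437,-230)

-33,-437,-230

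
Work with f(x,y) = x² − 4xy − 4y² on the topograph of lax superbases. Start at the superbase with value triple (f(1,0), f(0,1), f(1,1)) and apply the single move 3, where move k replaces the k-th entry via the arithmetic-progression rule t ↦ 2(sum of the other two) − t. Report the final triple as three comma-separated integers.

start (1,-4,-7) = (f(1,0),f(0,1),f(1,1))
replace slot 3: 2·(1+(-4)) − (-7) = 1 → (1,-4,1)

1,-4,1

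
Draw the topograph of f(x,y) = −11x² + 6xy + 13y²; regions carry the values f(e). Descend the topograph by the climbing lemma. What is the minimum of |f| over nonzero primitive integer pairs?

river: ρ → (13,20,-4)
river: ρ → (-4,20,13)
river: ρ → (13,6,-11)
river: ρ → (-11,16,8)
river: ρ → (8,16,-11)
river: ρ → (-11,6,13)
closes: descent 0, river 6
min |a| on river = 4

4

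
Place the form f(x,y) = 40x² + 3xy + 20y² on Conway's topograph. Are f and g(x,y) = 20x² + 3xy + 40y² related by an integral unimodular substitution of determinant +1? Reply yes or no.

D₁ = -3191, D₂ = -3191
f: flip: (40,3,20)→(20,-3,40)
f: reduced (well bottom): (20,-3,40) with a≤c, −a<b≤a
g: reduced (well bottom): (20,3,40) with a≤c, −a<b≤a
reduced forms (20, -3, 40) vs (20, 3, 40) ⇒ inequivalent

no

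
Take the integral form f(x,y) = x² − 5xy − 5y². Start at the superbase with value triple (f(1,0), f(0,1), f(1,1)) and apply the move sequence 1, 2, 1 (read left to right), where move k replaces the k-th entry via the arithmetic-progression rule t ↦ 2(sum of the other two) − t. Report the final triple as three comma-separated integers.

start (1,-5,-9) = (f(1,0),f(0,1),f(1,1))
replace slot 1: 2·((-5)+(-9)) − 1 = -29 → (-29,-5,-9)
replace slot 2: 2·((-29)+(-9)) − (-5) = -71 → (-29,-71,-9)
replace slot 1: 2·((-71)+(-9)) − (-29) = -131 → (-131,-71,-9)

-131,-71,-9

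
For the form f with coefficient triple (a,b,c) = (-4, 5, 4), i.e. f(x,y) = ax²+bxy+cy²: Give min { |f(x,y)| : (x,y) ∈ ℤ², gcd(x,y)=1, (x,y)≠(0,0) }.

river: ρ → (4,3,-5)
river: ρ → (-5,7,2)
river: ρ → (2,9,-1)
river: ρ → (-1,9,2)
river: ρ → (2,7,-5)
river: ρ → (-5,3,4)
river: ρ → (4,5,-4)
river: ρ → (-4,3,5)
river: ρ → (5,7,-2)
river: ρ → (-2,9,1)
river: ρ → (1,9,-2)
river: ρ → (-2,7,5)
river: ρ → (5,3,-4)
river: ρ → (-4,5,4)
closes: descent 0, river 14
min |a| on river = 1

1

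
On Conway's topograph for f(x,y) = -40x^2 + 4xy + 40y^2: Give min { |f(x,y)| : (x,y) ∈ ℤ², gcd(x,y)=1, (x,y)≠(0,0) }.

river: ρ → (40,76,-4)
river: ρ → (-4,76,40)
river: ρ → (40,4,-40)
river: ρ → (-40,76,4)
river: ρ → (4,76,-40)
river: ρ → (-40,4,40)
closes: descent 0, river 6
min |a| on river = 4

4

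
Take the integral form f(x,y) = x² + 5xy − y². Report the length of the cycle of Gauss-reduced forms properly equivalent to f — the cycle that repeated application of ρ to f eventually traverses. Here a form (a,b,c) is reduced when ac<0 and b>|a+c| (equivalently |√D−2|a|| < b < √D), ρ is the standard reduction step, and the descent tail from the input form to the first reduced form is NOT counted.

D = 29, ⌊√D⌋ = 5
river: ρ → (-1,5,1)
river: ρ → (1,5,-1)
ρ-cycle length = 2 (tail of 0 descent steps not counted)

2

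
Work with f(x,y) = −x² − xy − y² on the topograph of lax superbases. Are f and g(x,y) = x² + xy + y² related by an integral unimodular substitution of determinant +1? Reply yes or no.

D₁ = -3, D₂ = -3
f is negative-definite; reduce −f:
−f: reduced (well bottom): (1,1,1) with a≤c, −a<b≤a
flip sign back: reduced form of f is (-1,-1,-1)
g: reduced (well bottom): (1,1,1) with a≤c, −a<b≤a
reduced forms (-1, -1, -1) vs (1, 1, 1) ⇒ inequivalent

no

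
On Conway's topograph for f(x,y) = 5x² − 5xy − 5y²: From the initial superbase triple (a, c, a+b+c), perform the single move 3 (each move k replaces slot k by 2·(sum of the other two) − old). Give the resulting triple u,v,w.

start (5,-5,-5) = (f(1,0),f(0,1),f(1,1))
replace slot 3: 2·(5+(-5)) − (-5) = 5 → (5,-5,5)

5,-5,5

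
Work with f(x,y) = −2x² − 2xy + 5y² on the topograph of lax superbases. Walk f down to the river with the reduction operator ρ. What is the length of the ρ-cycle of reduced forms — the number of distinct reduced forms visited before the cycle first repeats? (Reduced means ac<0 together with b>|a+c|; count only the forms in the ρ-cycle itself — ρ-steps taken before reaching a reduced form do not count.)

D = 44, ⌊√D⌋ = 6
descent: ρ → (5,2,-2)
descent: ρ → (-2,6,1)  [lands on river]
river: ρ → (1,6,-2)
ρ-cycle length = 2 (tail of 2 descent steps not counted)

2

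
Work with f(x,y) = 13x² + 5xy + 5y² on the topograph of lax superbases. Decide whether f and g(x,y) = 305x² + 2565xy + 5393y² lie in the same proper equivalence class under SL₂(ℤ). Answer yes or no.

D₁ = -235, D₂ = -235
f: flip: (13,5,5)→(5,-5,13)
f: translate: b→5 (≡-5 mod 10), so (5,-5,13)→(5,5,13)
f: reduced (well bottom): (5,5,13) with a≤c, −a<b≤a
g: translate: b→125 (≡2565 mod 610), so (305,2565,5393)→(305,125,13)
g: flip: (305,125,13)→(13,-125,305)
g: translate: b→5 (≡-125 mod 26), so (13,-125,305)→(13,5,5)
g: flip: (13,5,5)→(5,-5,13)
g: translate: b→5 (≡-5 mod 10), so (5,-5,13)→(5,5,13)
g: reduced (well bottom): (5,5,13) with a≤c, −a<b≤a
reduced forms (5, 5, 13) vs (5, 5, 13) ⇒ equivalent

yes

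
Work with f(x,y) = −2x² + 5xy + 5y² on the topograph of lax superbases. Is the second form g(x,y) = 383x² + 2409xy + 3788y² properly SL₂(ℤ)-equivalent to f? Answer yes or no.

D₁ = 65, D₂ = 65
river cycle of f (length 6): (5, 5, -2), (-2, 7, 2), (2, 5, -5), (-5, 5, 2), (2, 7, -2), (-2, 5, 5)
river cycle of g (length 6): (-2, 7, 2), (2, 5, -5), (-5, 5, 2), (2, 7, -2), (-2, 5, 5), (5, 5, -2)
cycles coincide ⇒ equivalent

yes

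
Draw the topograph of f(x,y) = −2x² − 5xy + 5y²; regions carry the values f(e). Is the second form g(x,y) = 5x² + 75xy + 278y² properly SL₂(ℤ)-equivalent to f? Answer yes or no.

D₁ = 65, D₂ = 65
river cycle of f (length 6): (5, 5, -2), (-2, 7, 2), (2, 5, -5), (-5, 5, 2), (2, 7, -2), (-2, 5, 5)
river cycle of g (length 6): (5, 5, -2), (-2, 7, 2), (2, 5, -5), (-5, 5, 2), (2, 7, -2), (-2, 5, 5)
cycles coincide ⇒ equivalent

yes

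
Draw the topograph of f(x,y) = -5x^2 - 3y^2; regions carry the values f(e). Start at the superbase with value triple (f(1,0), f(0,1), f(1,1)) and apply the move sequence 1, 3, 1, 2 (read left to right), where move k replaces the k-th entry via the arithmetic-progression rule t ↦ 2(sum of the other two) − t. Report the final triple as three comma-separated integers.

start (-5,-3,-8) = (f(1,0),f(0,1),f(1,1))
replace slot 1: 2·((-3)+(-8)) − (-5) = -17 → (-17,-3,-8)
replace slot 3: 2·((-17)+(-3)) − (-8) = -32 → (-17,-3,-32)
replace slot 1: 2·((-3)+(-32)) − (-17) = -53 → (-53,-3,-32)
replace slot 2: 2·((-53)+(-32)) − (-3) = -167 → (-53,-167,-32)

-53,-167,-32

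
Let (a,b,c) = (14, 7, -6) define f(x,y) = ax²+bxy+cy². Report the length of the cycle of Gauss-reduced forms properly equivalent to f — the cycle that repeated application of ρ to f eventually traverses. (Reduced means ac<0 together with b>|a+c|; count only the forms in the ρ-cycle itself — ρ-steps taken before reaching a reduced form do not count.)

D = 385, ⌊√D⌋ = 19
descent: ρ → (-6,17,4)  [lands on river]
river: ρ → (4,15,-10)
river: ρ → (-10,5,9)
river: ρ → (9,13,-6)
river: ρ → (-6,11,11)
river: ρ → (11,11,-6)
river: ρ → (-6,13,9)
river: ρ → (9,5,-10)
river: ρ → (-10,15,4)
river: ρ → (4,17,-6)
river: ρ → (-6,19,1)
river: ρ → (1,19,-6)
ρ-cycle length = 12 (tail of 1 descent step not counted)

12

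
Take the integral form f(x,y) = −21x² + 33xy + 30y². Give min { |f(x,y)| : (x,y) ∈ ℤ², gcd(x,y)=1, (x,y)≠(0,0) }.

river: ρ → (30,27,-24)
river: ρ → (-24,21,33)
river: ρ → (33,45,-12)
river: ρ → (-12,51,21)
river: ρ → (21,33,-30)
river: ρ → (-30,27,24)
river: ρ → (24,21,-33)
river: ρ → (-33,45,12)
river: ρ → (12,51,-21)
river: ρ → (-21,33,30)
closes: descent 0, river 10
min |a| on river = 12

12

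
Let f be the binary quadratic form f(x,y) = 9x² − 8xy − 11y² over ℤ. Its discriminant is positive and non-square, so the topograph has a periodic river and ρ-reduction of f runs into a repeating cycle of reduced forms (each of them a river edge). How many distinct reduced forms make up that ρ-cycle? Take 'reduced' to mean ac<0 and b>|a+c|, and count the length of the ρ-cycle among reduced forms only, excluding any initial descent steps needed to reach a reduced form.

D = 460, ⌊√D⌋ = 21
descent: ρ → (-11,8,9)  [lands on river]
river: ρ → (9,10,-10)
river: ρ → (-10,10,9)
river: ρ → (9,8,-11)
river: ρ → (-11,14,6)
river: ρ → (6,10,-15)
river: ρ → (-15,20,1)
river: ρ → (1,20,-15)
river: ρ → (-15,10,6)
river: ρ → (6,14,-11)
ρ-cycle length = 10 (tail of 1 descent step not counted)

10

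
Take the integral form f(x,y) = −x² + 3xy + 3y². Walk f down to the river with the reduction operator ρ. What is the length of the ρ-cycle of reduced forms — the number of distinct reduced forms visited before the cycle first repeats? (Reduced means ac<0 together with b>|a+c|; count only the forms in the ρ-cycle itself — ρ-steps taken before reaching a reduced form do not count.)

D = 21, ⌊√D⌋ = 4
river: ρ → (3,3,-1)
river: ρ → (-1,3,3)
ρ-cycle length = 2 (tail of 0 descent steps not counted)

2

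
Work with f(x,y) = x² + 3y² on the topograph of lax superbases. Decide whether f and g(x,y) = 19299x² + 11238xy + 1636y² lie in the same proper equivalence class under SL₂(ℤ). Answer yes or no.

D₁ = -12, D₂ = -12
f: reduced (well bottom): (1,0,3) with a≤c, −a<b≤a
g: flip: (19299,11238,1636)→(1636,-11238,19299)
g: translate: b→-1422 (≡-11238 mod 3272), so (1636,-11238,19299)→(1636,-1422,309)
g: flip: (1636,-1422,309)→(309,1422,1636)
g: translate: b→186 (≡1422 mod 618), so (309,1422,1636)→(309,186,28)
g: flip: (309,186,28)→(28,-186,309)
g: translate: b→-18 (≡-186 mod 56), so (28,-186,309)→(28,-18,3)
g: flip: (28,-18,3)→(3,18,28)
g: translate: b→0 (≡18 mod 6), so (3,18,28)→(3,0,1)
g: flip: (3,0,1)→(1,0,3)
g: reduced (well bottom): (1,0,3) with a≤c, −a<b≤a
reduced forms (1, 0, 3) vs (1, 0, 3) ⇒ equivalent

yes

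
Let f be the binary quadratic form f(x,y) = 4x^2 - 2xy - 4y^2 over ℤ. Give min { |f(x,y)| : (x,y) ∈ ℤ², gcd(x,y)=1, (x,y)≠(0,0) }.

descent: ρ → (-4,2,4)  [lands on river]
river: ρ → (4,6,-2)
river: ρ → (-2,6,4)
river: ρ → (4,2,-4)
river: ρ → (-4,6,2)
river: ρ → (2,6,-4)
closes: descent 1, river 6
min |a| on river = 2

2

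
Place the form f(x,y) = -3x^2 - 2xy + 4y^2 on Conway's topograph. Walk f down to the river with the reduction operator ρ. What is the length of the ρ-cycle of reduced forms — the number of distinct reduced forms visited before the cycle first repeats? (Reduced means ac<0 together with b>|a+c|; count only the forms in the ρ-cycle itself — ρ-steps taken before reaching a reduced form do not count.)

D = 52, ⌊√D⌋ = 7
descent: ρ → (4,2,-3)  [lands on river]
river: ρ → (-3,4,3)
river: ρ → (3,2,-4)
river: ρ → (-4,6,1)
river: ρ → (1,6,-4)
river: ρ → (-4,2,3)
river: ρ → (3,4,-3)
river: ρ → (-3,2,4)
river: ρ → (4,6,-1)
river: ρ → (-1,6,4)
ρ-cycle length = 10 (tail of 1 descent step not counted)

10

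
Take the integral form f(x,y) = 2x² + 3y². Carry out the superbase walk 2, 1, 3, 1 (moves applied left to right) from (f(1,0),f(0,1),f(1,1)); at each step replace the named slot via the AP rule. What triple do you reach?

start (2,3,5) = (f(1,0),f(0,1),f(1,1))
replace slot 2: 2·(2+5) − 3 = 11 → (2,11,5)
replace slot 1: 2·(11+5) − 2 = 30 → (30,11,5)
replace slot 3: 2·(30+11) − 5 = 77 → (30,11,77)
replace slot 1: 2·(11+77) − 30 = 146 → (146,11,77)

146,11,77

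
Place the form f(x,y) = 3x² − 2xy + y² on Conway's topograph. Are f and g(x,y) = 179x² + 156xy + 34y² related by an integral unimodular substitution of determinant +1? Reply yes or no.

D₁ = -8, D₂ = -8
f: flip: (3,-2,1)→(1,2,3)
f: translate: b→0 (≡2 mod 2), so (1,2,3)→(1,0,2)
f: reduced (well bottom): (1,0,2) with a≤c, −a<b≤a
g: flip: (179,156,34)→(34,-156,179)
g: translate: b→-20 (≡-156 mod 68), so (34,-156,179)→(34,-20,3)
g: flip: (34,-20,3)→(3,20,34)
g: translate: b→2 (≡20 mod 6), so (3,20,34)→(3,2,1)
g: flip: (3,2,1)→(1,-2,3)
g: translate: b→0 (≡-2 mod 2), so (1,-2,3)→(1,0,2)
g: reduced (well bottom): (1,0,2) with a≤c, −a<b≤a
reduced forms (1, 0, 2) vs (1, 0, 2) ⇒ equivalent

yes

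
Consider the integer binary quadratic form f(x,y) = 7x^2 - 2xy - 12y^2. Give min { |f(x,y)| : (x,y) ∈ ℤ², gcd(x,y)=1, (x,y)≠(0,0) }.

descent: ρ → (-12,2,7)
descent: ρ → (7,12,-7)  [lands on river]
river: ρ → (-7,16,3)
river: ρ → (3,14,-12)
river: ρ → (-12,10,5)
river: ρ → (5,10,-12)
river: ρ → (-12,14,3)
river: ρ → (3,16,-7)
river: ρ → (-7,12,7)
river: ρ → (7,16,-3)
river: ρ → (-3,14,12)
river: ρ → (12,10,-5)
river: ρ → (-5,10,12)
river: ρ → (12,14,-3)
river: ρ → (-3,16,7)
closes: descent 2, river 14
min |a| on river = 3

3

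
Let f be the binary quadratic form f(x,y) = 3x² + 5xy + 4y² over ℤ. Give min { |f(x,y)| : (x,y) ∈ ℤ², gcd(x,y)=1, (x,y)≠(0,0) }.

translate: b→-1 (≡5 mod 6), so (3,5,4)→(3,-1,2)
flip: (3,-1,2)→(2,1,3)
reduced (well bottom): (2,1,3) with a≤c, −a<b≤a
well minimum = a = 2

2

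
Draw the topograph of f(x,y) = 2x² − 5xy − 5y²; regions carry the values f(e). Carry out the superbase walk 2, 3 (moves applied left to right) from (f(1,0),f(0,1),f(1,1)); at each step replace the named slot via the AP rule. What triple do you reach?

start (2,-5,-8) = (f(1,0),f(0,1),f(1,1))
replace slot 2: 2·(2+(-8)) − (-5) = -7 → (2,-7,-8)
replace slot 3: 2·(2+(-7)) − (-8) = -2 → (2,-7,-2)

2,-7,-2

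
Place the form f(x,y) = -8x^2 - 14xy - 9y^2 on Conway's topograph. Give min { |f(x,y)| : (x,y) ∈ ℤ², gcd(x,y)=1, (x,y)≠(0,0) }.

translate: b→-2 (≡14 mod 16), so (8,14,9)→(8,-2,3)
flip: (8,-2,3)→(3,2,8)
reduced (well bottom): (3,2,8) with a≤c, −a<b≤a
well minimum |f| = |-3| = 3 (negative-definite)

3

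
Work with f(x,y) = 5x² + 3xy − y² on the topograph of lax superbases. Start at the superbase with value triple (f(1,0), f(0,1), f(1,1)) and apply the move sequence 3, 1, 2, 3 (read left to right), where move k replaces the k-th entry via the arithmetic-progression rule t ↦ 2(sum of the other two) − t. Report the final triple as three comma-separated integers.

start (5,-1,7) = (f(1,0),f(0,1),f(1,1))
replace slot 3: 2·(5+(-1)) − 7 = 1 → (5,-1,1)
replace slot 1: 2·((-1)+1) − 5 = -5 → (-5,-1,1)
replace slot 2: 2·((-5)+1) − (-1) = -7 → (-5,-7,1)
replace slot 3: 2·((-5)+(-7)) − 1 = -25 → (-5,-7,-25)

-5,-7,-25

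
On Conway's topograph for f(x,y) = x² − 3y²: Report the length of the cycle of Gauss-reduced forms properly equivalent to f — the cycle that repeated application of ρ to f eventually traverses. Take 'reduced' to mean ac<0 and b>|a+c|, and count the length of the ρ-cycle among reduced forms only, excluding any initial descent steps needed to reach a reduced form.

D = 12, ⌊√D⌋ = 3
descent: ρ → (-3,0,1)
descent: ρ → (1,2,-2)  [lands on river]
river: ρ → (-2,2,1)
ρ-cycle length = 2 (tail of 2 descent steps not counted)

2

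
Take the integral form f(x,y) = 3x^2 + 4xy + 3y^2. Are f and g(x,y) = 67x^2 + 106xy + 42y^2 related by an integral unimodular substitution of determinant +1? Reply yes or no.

D₁ = -20, D₂ = -20
f: translate: b→-2 (≡4 mod 6), so (3,4,3)→(3,-2,2)
f: flip: (3,-2,2)→(2,2,3)
f: reduced (well bottom): (2,2,3) with a≤c, −a<b≤a
g: translate: b→-28 (≡106 mod 134), so (67,106,42)→(67,-28,3)
g: flip: (67,-28,3)→(3,28,67)
g: translate: b→-2 (≡28 mod 6), so (3,28,67)→(3,-2,2)
g: flip: (3,-2,2)→(2,2,3)
g: reduced (well bottom): (2,2,3) with a≤c, −a<b≤a
reduced forms (2, 2, 3) vs (2, 2, 3) ⇒ equivalent

yes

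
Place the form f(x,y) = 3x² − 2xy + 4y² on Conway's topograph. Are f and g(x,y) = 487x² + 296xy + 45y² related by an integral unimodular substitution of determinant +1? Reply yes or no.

D₁ = -44, D₂ = -44
f: reduced (well bottom): (3,-2,4) with a≤c, −a<b≤a
g: flip: (487,296,45)→(45,-296,487)
g: translate: b→-26 (≡-296 mod 90), so (45,-296,487)→(45,-26,4)
g: flip: (45,-26,4)→(4,26,45)
g: translate: b→2 (≡26 mod 8), so (4,26,45)→(4,2,3)
g: flip: (4,2,3)→(3,-2,4)
g: reduced (well bottom): (3,-2,4) with a≤c, −a<b≤a
reduced forms (3, -2, 4) vs (3, -2, 4) ⇒ equivalent

yes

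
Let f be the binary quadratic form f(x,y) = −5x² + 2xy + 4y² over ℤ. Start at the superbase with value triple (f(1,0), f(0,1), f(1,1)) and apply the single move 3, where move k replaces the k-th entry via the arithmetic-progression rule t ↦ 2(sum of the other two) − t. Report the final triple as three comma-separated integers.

start (-5,4,1) = (f(1,0),f(0,1),f(1,1))
replace slot 3: 2·((-5)+4) − 1 = -3 → (-5,4,-3)

-5,4,-3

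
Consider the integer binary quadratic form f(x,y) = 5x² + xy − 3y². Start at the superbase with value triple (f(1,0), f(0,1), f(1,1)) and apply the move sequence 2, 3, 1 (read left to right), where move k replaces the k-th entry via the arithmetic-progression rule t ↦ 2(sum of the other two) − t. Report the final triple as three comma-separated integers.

start (5,-3,3) = (f(1,0),f(0,1),f(1,1))
replace slot 2: 2·(5+3) − (-3) = 19 → (5,19,3)
replace slot 3: 2·(5+19) − 3 = 45 → (5,19,45)
replace slot 1: 2·(19+45) − 5 = 123 → (123,19,45)

123,19,45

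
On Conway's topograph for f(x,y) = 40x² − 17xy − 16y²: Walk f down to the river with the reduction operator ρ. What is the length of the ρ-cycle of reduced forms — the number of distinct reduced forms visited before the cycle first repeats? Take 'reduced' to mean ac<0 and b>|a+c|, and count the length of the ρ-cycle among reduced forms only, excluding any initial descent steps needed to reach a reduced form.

D = 2849, ⌊√D⌋ = 53
descent: ρ → (-16,49,7)  [lands on river]
river: ρ → (7,49,-16)
river: ρ → (-16,47,10)
river: ρ → (10,53,-1)
river: ρ → (-1,53,10)
river: ρ → (10,47,-16)
ρ-cycle length = 6 (tail of 1 descent step not counted)

6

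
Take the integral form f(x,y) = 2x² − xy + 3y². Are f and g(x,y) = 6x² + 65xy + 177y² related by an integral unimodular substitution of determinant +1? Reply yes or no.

D₁ = -23, D₂ = -23
f: reduced (well bottom): (2,-1,3) with a≤c, −a<b≤a
g: translate: b→5 (≡65 mod 12), so (6,65,177)→(6,5,2)
g: flip: (6,5,2)→(2,-5,6)
g: translate: b→-1 (≡-5 mod 4), so (2,-5,6)→(2,-1,3)
g: reduced (well bottom): (2,-1,3) with a≤c, −a<b≤a
reduced forms (2, -1, 3) vs (2, -1, 3) ⇒ equivalent

yes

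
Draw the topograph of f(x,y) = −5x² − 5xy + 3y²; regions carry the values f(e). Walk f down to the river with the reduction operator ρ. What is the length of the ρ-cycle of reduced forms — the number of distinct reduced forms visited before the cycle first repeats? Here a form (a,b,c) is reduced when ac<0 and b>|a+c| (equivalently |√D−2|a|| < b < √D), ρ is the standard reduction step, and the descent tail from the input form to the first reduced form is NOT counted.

D = 85, ⌊√D⌋ = 9
descent: ρ → (3,5,-5)  [lands on river]
river: ρ → (-5,5,3)
river: ρ → (3,7,-3)
river: ρ → (-3,5,5)
river: ρ → (5,5,-3)
river: ρ → (-3,7,3)
ρ-cycle length = 6 (tail of 1 descent step not counted)

6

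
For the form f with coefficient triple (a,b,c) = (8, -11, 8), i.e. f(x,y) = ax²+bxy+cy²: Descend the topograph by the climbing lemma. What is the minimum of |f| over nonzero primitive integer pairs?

translate: b→5 (≡-11 mod 16), so (8,-11,8)→(8,5,5)
flip: (8,5,5)→(5,-5,8)
translate: b→5 (≡-5 mod 10), so (5,-5,8)→(5,5,8)
reduced (well bottom): (5,5,8) with a≤c, −a<b≤a
well minimum = a = 5

5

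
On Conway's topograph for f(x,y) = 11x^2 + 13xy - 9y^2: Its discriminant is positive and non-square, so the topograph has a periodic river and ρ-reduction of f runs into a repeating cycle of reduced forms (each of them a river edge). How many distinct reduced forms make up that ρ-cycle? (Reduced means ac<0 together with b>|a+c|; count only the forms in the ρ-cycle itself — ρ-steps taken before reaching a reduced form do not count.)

D = 565, ⌊√D⌋ = 23
river: ρ → (-9,23,1)
river: ρ → (1,23,-9)
river: ρ → (-9,13,11)
river: ρ → (11,9,-11)
river: ρ → (-11,13,9)
river: ρ → (9,23,-1)
river: ρ → (-1,23,9)
river: ρ → (9,13,-11)
river: ρ → (-11,9,11)
river: ρ → (11,13,-9)
ρ-cycle length = 10 (tail of 0 descent steps not counted)

10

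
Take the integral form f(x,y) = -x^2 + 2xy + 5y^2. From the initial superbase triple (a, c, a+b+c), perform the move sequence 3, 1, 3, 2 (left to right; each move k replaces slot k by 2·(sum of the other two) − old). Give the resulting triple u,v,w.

start (-1,5,6) = (f(1,0),f(0,1),f(1,1))
replace slot 3: 2·((-1)+5) − 6 = 2 → (-1,5,2)
replace slot 1: 2·(5+2) − (-1) = 15 → (15,5,2)
replace slot 3: 2·(15+5) − 2 = 38 → (15,5,38)
replace slot 2: 2·(15+38) − 5 = 101 → (15,101,38)

15,101,38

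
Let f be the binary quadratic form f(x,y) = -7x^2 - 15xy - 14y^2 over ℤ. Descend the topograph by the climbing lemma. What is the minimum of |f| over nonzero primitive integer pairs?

translate: b→1 (≡15 mod 14), so (7,15,14)→(7,1,6)
flip: (7,1,6)→(6,-1,7)
reduced (well bottom): (6,-1,7) with a≤c, −a<b≤a
well minimum |f| = |-6| = 6 (negative-definite)

6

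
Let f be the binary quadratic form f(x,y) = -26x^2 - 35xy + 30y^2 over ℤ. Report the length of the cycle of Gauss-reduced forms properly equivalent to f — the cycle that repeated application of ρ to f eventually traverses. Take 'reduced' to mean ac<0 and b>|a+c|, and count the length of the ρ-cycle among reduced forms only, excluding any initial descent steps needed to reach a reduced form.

D = 4345, ⌊√D⌋ = 65
descent: ρ → (30,35,-26)  [lands on river]
river: ρ → (-26,17,39)
river: ρ → (39,61,-4)
river: ρ → (-4,59,54)
river: ρ → (54,49,-9)
river: ρ → (-9,59,24)
river: ρ → (24,37,-31)
river: ρ → (-31,25,30)
ρ-cycle length = 8 (tail of 1 descent step not counted)

8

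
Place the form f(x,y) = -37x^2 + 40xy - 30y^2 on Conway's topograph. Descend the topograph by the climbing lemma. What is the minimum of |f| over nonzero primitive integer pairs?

translate: b→34 (≡-40 mod 74), so (37,-40,30)→(37,34,27)
flip: (37,34,27)→(27,-34,37)
translate: b→20 (≡-34 mod 54), so (27,-34,37)→(27,20,30)
reduced (well bottom): (27,20,30) with a≤c, −a<b≤a
well minimum |f| = |-27| = 27 (negative-definite)

27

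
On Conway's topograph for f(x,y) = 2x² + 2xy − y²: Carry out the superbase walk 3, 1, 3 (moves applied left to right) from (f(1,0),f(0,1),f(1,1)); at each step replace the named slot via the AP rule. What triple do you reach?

start (2,-1,3) = (f(1,0),f(0,1),f(1,1))
replace slot 3: 2·(2+(-1)) − 3 = -1 → (2,-1,-1)
replace slot 1: 2·((-1)+(-1)) − 2 = -6 → (-6,-1,-1)
replace slot 3: 2·((-6)+(-1)) − (-1) = -13 → (-6,-1,-13)

-6,-1,-13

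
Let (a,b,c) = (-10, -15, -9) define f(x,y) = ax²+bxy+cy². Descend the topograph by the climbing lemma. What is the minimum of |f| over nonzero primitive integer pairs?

translate: b→-5 (≡15 mod 20), so (10,15,9)→(10,-5,4)
flip: (10,-5,4)→(4,5,10)
translate: b→-3 (≡5 mod 8), so (4,5,10)→(4,-3,9)
reduced (well bottom): (4,-3,9) with a≤c, −a<b≤a
well minimum |f| = |-4| = 4 (negative-definite)

4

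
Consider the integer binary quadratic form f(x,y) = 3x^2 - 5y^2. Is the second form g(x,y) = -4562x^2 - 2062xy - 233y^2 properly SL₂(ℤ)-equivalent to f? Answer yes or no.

D₁ = 60, D₂ = 60
river cycle of f (length 2): (3, 6, -2), (-2, 6, 3)
river cycle of g (length 2): (3, 6, -2), (-2, 6, 3)
cycles coincide ⇒ equivalent

yes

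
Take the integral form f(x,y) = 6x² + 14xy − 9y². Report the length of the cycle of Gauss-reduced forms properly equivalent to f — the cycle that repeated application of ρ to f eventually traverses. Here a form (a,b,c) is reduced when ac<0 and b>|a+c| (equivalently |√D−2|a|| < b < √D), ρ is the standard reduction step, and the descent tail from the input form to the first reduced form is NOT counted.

D = 412, ⌊√D⌋ = 20
river: ρ → (-9,4,11)
river: ρ → (11,18,-2)
river: ρ → (-2,18,11)
river: ρ → (11,4,-9)
river: ρ → (-9,14,6)
river: ρ → (6,10,-13)
river: ρ → (-13,16,3)
river: ρ → (3,20,-1)
river: ρ → (-1,20,3)
river: ρ → (3,16,-13)
river: ρ → (-13,10,6)
river: ρ → (6,14,-9)
ρ-cycle length = 12 (tail of 0 descent steps not counted)

12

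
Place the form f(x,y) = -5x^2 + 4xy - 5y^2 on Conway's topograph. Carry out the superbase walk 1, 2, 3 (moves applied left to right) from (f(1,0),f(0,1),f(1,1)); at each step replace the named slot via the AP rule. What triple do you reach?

start (-5,-5,-6) = (f(1,0),f(0,1),f(1,1))
replace slot 1: 2·((-5)+(-6)) − (-5) = -17 → (-17,-5,-6)
replace slot 2: 2·((-17)+(-6)) − (-5) = -41 → (-17,-41,-6)
replace slot 3: 2·((-17)+(-41)) − (-6) = -110 → (-17,-41,-110)

-17,-41,-110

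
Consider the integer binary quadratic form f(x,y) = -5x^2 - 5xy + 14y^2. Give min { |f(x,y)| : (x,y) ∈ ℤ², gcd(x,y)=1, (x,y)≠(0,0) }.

descent: ρ → (14,5,-5)
descent: ρ → (-5,15,4)  [lands on river]
river: ρ → (4,17,-1)
river: ρ → (-1,17,4)
river: ρ → (4,15,-5)
closes: descent 2, river 4
min |a| on river = 1

1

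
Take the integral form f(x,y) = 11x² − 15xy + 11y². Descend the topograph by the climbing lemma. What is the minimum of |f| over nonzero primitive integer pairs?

translate: b→7 (≡-15 mod 22), so (11,-15,11)→(11,7,7)
flip: (11,7,7)→(7,-7,11)
translate: b→7 (≡-7 mod 14), so (7,-7,11)→(7,7,11)
reduced (well bottom): (7,7,11) with a≤c, −a<b≤a
well minimum = a = 7

7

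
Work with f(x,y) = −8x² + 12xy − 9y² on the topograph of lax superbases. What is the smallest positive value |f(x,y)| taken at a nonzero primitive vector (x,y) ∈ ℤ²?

translate: b→4 (≡-12 mod 16), so (8,-12,9)→(8,4,5)
flip: (8,4,5)→(5,-4,8)
reduced (well bottom): (5,-4,8) with a≤c, −a<b≤a
well minimum |f| = |-5| = 5 (negative-definite)

5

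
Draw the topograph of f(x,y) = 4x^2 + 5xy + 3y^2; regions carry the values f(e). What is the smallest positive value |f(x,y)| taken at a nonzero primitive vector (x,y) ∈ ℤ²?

translate: b→-3 (≡5 mod 8), so (4,5,3)→(4,-3,2)
flip: (4,-3,2)→(2,3,4)
translate: b→-1 (≡3 mod 4), so (2,3,4)→(2,-1,3)
reduced (well bottom): (2,-1,3) with a≤c, −a<b≤a
well minimum = a = 2

2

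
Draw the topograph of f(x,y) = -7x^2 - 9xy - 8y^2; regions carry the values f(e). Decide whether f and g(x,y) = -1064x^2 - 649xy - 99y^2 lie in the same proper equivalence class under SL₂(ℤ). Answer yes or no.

D₁ = -143, D₂ = -143
f is negative-definite; reduce −f:
−f: translate: b→-5 (≡9 mod 14), so (7,9,8)→(7,-5,6)
−f: flip: (7,-5,6)→(6,5,7)
−f: reduced (well bottom): (6,5,7) with a≤c, −a<b≤a
flip sign back: reduced form of f is (-6,-5,-7)
g is negative-definite; reduce −g:
−g: flip: (1064,649,99)→(99,-649,1064)
−g: translate: b→-55 (≡-649 mod 198), so (99,-649,1064)→(99,-55,8)
−g: flip: (99,-55,8)→(8,55,99)
−g: translate: b→7 (≡55 mod 16), so (8,55,99)→(8,7,6)
−g: flip: (8,7,6)→(6,-7,8)
−g: translate: b→5 (≡-7 mod 12), so (6,-7,8)→(6,5,7)
−g: reduced (well bottom): (6,5,7) with a≤c, −a<b≤a
flip sign back: reduced form of g is (-6,-5,-7)
reduced forms (-6, -5, -7) vs (-6, -5, -7) ⇒ equivalent

yes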